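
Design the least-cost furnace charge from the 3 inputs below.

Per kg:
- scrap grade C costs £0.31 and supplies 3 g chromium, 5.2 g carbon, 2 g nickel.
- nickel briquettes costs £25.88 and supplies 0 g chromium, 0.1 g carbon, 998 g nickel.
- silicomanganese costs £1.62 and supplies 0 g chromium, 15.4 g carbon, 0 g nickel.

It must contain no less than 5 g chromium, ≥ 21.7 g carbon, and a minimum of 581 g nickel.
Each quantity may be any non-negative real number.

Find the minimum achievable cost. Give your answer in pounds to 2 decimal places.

£16.14

This is a linear program. Let x1 = kg of scrap grade C, x2 = kg of nickel briquettes, x3 = kg of silicomanganese.
Minimise 0.31x1 + 25.88x2 + 1.62x3 with:
  3x1 ≥ 5   (chromium)
  5.2x1 + 0.1x2 + 15.4x3 ≥ 21.7   (carbon)
  2x1 + 998x2 ≥ 581   (nickel)
  x1, x2, x3 ≥ 0.
The minimum-cost mix takes nothing from silicomanganese — only scrap grade C, nickel briquettes. Binding constraints: carbon and nickel.
So scrap grade C = 4.162 kg, nickel briquettes = 0.5738 kg.
Cost = 0.31·4.162 + 25.88·0.5738 = 16.1402.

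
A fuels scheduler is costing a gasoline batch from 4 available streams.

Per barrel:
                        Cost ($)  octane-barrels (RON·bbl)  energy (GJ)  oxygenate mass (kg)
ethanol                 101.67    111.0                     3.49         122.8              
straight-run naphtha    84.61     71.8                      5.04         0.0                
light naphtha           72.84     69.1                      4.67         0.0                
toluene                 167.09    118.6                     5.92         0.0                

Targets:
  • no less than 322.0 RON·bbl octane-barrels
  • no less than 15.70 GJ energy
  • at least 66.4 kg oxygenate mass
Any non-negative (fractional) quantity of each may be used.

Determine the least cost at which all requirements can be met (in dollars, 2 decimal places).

$316.25

This is a linear program. Let x1 = barrels of ethanol, x2 = barrels of straight-run naphtha, x3 = barrels of light naphtha, x4 = barrels of toluene.
Minimize 101.67x1 + 84.61x2 + 72.84x3 + 167.09x4 s.t.:
  111x1 + 71.8x2 + 69.1x3 + 118.6x4 ≥ 322   (octane-barrels)
  3.49x1 + 5.04x2 + 4.67x3 + 5.92x4 ≥ 15.7   (energy)
  122.8x1 ≥ 66.4   (oxygenate mass)
  x1, x2, x3, x4 ≥ 0.
The minimum-cost mix takes nothing from straight-run naphtha, toluene — only ethanol, light naphtha. There the octane-barrels and energy constraints are tight.
Solving gives x1 = 1.511, x3 = 2.2327.
Objective = 101.67·1.511 + 72.84·2.2327 = 316.2532.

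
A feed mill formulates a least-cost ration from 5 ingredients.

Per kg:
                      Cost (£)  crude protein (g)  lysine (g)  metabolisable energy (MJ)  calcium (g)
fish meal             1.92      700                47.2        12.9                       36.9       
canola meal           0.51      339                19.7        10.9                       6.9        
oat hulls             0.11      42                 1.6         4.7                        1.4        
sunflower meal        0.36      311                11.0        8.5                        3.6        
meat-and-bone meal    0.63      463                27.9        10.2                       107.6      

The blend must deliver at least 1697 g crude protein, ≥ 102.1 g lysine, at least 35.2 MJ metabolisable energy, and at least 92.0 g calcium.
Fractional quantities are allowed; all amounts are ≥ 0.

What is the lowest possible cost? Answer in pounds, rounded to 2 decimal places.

Let x1 = kg of fish meal, x2 = kg of canola meal, x3 = kg of oat hulls, x4 = kg of sunflower meal, x5 = kg of meat-and-bone meal.
Minimize 1.92x1 + 0.51x2 + 0.11x3 + 0.36x4 + 0.63x5 with:
  700x1 + 339x2 + 42x3 + 311x4 + 463x5 ≥ 1697   (crude protein)
  47.2x1 + 19.7x2 + 1.6x3 + 11x4 + 27.9x5 ≥ 102.1   (lysine)
  12.9x1 + 10.9x2 + 4.7x3 + 8.5x4 + 10.2x5 ≥ 35.2   (metabolisable energy)
  36.9x1 + 6.9x2 + 1.4x3 + 3.6x4 + 107.6x5 ≥ 92   (calcium)
  x1, x2, x3, x4, x5 ≥ 0.
The optimal basis is {sunflower meal, meat-and-bone meal}; fish meal, canola meal, oat hulls drop out. There the crude protein and lysine constraints are tight.
That vertex is x4 = 0.02065, x5 = 3.651.
Cost = 0.36·0.02065 + 0.63·3.651 = 2.3076.

£2.31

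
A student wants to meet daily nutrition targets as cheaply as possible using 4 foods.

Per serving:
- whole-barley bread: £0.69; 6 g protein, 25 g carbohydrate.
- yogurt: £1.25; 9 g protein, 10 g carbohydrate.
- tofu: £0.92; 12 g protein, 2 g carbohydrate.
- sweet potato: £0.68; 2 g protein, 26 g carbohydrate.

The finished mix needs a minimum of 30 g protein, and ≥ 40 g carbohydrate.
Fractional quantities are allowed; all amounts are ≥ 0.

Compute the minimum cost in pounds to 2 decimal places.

Let x1 = servings of whole-barley bread, x2 = servings of yogurt, x3 = servings of tofu, x4 = servings of sweet potato.
Minimise 0.69x1 + 1.25x2 + 0.92x3 + 0.68x4 with:
  6x1 + 9x2 + 12x3 + 2x4 ≥ 30   (protein)
  25x1 + 10x2 + 2x3 + 26x4 ≥ 40   (carbohydrate)
  x1, x2, x3, x4 ≥ 0.
The optimal basis is {whole-barley bread, tofu}; yogurt, sweet potato drop out. The protein and carbohydrate requirements are met with equality.
Solving gives x1 = 1.458, x3 = 1.771.
Total cost: 0.69·1.458 + 0.92·1.771 = 2.6353.

£2.64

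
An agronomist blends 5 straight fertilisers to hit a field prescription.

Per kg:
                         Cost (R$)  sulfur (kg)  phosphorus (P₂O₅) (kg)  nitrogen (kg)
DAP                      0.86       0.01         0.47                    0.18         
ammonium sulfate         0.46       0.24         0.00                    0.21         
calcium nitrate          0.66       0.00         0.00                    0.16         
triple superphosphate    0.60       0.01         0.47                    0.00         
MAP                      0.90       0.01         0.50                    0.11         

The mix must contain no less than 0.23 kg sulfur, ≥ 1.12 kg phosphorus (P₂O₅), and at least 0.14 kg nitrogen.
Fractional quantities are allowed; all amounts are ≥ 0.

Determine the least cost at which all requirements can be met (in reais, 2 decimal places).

Set it up as a linear program. Let x1 = kg of DAP, x2 = kg of ammonium sulfate, x3 = kg of calcium nitrate, x4 = kg of triple superphosphate, x5 = kg of MAP.
Minimize 0.86x1 + 0.46x2 + 0.66x3 + 0.6x4 + 0.9x5 s.t.:
  0.01x1 + 0.24x2 + 0.01x4 + 0.01x5 ≥ 0.23   (sulfur)
  0.47x1 + 0.47x4 + 0.5x5 ≥ 1.12   (phosphorus (P₂O₅))
  0.18x1 + 0.21x2 + 0.16x3 + 0.11x5 ≥ 0.14   (nitrogen)
  x1, x2, x3, x4, x5 ≥ 0.
The cheapest feasible vertex uses only ammonium sulfate, triple superphosphate; DAP, calcium nitrate, MAP are not used. There the sulfur and phosphorus (P₂O₅) constraints are tight.
That vertex is x2 = 0.859, x4 = 2.383.
Hence cost = 0.46·0.859 + 0.6·2.383 = R$1.8249.

R$1.82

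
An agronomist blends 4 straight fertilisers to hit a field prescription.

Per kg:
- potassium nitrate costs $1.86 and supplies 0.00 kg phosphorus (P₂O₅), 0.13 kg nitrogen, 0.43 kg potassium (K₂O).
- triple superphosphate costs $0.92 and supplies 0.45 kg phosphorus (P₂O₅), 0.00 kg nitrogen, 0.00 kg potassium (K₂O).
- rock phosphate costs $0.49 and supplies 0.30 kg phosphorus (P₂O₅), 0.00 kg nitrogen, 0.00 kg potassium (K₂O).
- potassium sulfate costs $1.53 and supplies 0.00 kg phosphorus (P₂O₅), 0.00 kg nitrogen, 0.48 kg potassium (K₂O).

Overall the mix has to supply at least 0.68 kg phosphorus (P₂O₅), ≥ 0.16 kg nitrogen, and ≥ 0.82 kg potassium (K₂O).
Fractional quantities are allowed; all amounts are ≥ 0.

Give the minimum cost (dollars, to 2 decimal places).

$4.33

Treat it as an LP. Let x1 = kg of potassium nitrate, x2 = kg of triple superphosphate, x3 = kg of rock phosphate, x4 = kg of potassium sulfate.
Minimise 1.86x1 + 0.92x2 + 0.49x3 + 1.53x4 subject to:
  0.45x2 + 0.3x3 ≥ 0.68   (phosphorus (P₂O₅))
  0.13x1 ≥ 0.16   (nitrogen)
  0.43x1 + 0.48x4 ≥ 0.82   (potassium (K₂O))
  x1, x2, x3, x4 ≥ 0.
The minimum-cost mix takes nothing from triple superphosphate — only potassium nitrate, rock phosphate, potassium sulfate. The phosphorus (P₂O₅), nitrogen, potassium (K₂O) requirements are met with equality.
Solving gives x1 = 1.231, x3 = 2.267, x4 = 0.6058.
Hence cost = 1.86·1.231 + 0.49·2.267 + 1.53·0.6058 = $4.3274.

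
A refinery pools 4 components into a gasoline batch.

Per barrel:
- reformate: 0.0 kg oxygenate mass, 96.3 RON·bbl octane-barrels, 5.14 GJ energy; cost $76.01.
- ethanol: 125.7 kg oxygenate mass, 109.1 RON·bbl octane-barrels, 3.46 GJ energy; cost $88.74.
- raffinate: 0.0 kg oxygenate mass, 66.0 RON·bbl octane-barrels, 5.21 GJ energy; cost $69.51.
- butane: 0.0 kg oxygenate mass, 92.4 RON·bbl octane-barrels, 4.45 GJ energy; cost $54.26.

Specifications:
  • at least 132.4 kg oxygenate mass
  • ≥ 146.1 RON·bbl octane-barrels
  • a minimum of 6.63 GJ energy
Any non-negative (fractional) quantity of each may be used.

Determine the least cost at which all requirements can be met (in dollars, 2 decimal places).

Let x1 = barrels of reformate, x2 = barrels of ethanol, x3 = barrels of raffinate, x4 = barrels of butane.
Minimise 76.01x1 + 88.74x2 + 69.51x3 + 54.26x4 subject to:
  125.7x2 ≥ 132.4   (oxygenate mass)
  96.3x1 + 109.1x2 + 66x3 + 92.4x4 ≥ 146.1   (octane-barrels)
  5.14x1 + 3.46x2 + 5.21x3 + 4.45x4 ≥ 6.63   (energy)
  x1, x2, x3, x4 ≥ 0.
At the optimum only ethanol, butane are positive (reformate, raffinate = 0). The oxygenate mass and energy requirements are met with equality.
Solving gives x2 = 1.0533, x4 = 0.67092.
Cost = 88.74·1.0533 + 54.26·0.67092 = 129.8740.

$129.87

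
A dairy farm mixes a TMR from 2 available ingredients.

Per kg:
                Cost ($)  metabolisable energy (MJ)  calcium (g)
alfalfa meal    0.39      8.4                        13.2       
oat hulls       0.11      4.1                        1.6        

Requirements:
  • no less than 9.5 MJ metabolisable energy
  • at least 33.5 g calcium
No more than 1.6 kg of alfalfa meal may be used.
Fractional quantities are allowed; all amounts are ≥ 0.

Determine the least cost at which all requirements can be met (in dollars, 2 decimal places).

Treat it as an LP. Let x1 = kg of alfalfa meal, x2 = kg of oat hulls.
min 0.39x1 + 0.11x2 subject to:
  8.4x1 + 4.1x2 ≥ 9.5   (metabolisable energy)
  13.2x1 + 1.6x2 ≥ 33.5   (calcium)
  x1 ≤ 1.6
  x1, x2 ≥ 0.
Both inputs are positive at the optimum. Binding constraints: calcium and the alfalfa meal cap.
Optimal quantities: alfalfa meal = 1.6 kg, oat hulls = 7.737 kg.
Total cost: 0.39·1.6 + 0.11·7.737 = 1.4751.

$1.48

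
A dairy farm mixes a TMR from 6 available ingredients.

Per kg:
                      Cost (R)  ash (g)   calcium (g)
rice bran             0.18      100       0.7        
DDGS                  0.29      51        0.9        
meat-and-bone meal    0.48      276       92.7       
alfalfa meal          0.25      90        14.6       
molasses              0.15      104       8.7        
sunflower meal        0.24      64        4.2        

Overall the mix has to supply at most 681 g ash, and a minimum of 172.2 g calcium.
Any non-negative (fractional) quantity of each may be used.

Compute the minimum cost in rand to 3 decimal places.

Let x1 = kg of rice bran, x2 = kg of DDGS, x3 = kg of meat-and-bone meal, x4 = kg of alfalfa meal, x5 = kg of molasses, x6 = kg of sunflower meal.
min 0.18x1 + 0.29x2 + 0.48x3 + 0.25x4 + 0.15x5 + 0.24x6 with:
  100x1 + 51x2 + 276x3 + 90x4 + 104x5 + 64x6 ≤ 681   (ash)
  0.7x1 + 0.9x2 + 92.7x3 + 14.6x4 + 8.7x5 + 4.2x6 ≥ 172.2   (calcium)
  x1, x2, x3, x4, x5, x6 ≥ 0.
The minimum-cost mix takes nothing from rice bran, DDGS, alfalfa meal, molasses, sunflower meal — only meat-and-bone meal. The calcium requirement is met with equality.
Optimal quantities: meat-and-bone meal = 1.858 kg.
Cost = 0.48·1.858 = 0.89184.

R0.892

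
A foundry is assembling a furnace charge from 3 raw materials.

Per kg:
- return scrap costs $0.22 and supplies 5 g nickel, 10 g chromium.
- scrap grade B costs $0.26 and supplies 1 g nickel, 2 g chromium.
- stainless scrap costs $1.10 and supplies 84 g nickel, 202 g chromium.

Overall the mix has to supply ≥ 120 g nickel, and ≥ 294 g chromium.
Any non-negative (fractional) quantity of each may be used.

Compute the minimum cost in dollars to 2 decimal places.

Let x1 = kg of return scrap, x2 = kg of scrap grade B, x3 = kg of stainless scrap.
Minimize 0.22x1 + 0.26x2 + 1.1x3 subject to:
  5x1 + 1x2 + 84x3 ≥ 120   (nickel)
  10x1 + 2x2 + 202x3 ≥ 294   (chromium)
  x1, x2, x3 ≥ 0.
The minimum-cost mix takes nothing from return scrap, scrap grade B — only stainless scrap. Binding constraint: chromium.
Solving gives x3 = 1.455.
Cost = 1.1·1.455 = 1.6005.

$1.60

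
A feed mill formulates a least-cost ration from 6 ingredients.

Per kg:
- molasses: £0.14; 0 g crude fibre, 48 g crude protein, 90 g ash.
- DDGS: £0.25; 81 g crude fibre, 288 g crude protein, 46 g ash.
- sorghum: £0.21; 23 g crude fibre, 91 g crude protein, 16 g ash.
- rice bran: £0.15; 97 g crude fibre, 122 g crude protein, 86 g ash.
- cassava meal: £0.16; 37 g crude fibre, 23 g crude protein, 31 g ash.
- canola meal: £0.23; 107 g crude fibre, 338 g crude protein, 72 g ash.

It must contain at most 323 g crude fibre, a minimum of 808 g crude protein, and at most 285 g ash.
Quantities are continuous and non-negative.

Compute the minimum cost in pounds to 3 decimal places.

Let x1 = kg of molasses, x2 = kg of DDGS, x3 = kg of sorghum, x4 = kg of rice bran, x5 = kg of cassava meal, x6 = kg of canola meal.
Minimise 0.14x1 + 0.25x2 + 0.21x3 + 0.15x4 + 0.16x5 + 0.23x6 with:
  81x2 + 23x3 + 97x4 + 37x5 + 107x6 ≤ 323   (crude fibre)
  48x1 + 288x2 + 91x3 + 122x4 + 23x5 + 338x6 ≥ 808   (crude protein)
  90x1 + 46x2 + 16x3 + 86x4 + 31x5 + 72x6 ≤ 285   (ash)
  x1, x2, x3, x4, x5, x6 ≥ 0.
The minimum-cost mix takes nothing from molasses, DDGS, sorghum, rice bran, cassava meal — only canola meal. There the crude protein constraint is tight.
That vertex is x6 = 2.391.
Objective = 0.23·2.391 = 0.54993.

£0.550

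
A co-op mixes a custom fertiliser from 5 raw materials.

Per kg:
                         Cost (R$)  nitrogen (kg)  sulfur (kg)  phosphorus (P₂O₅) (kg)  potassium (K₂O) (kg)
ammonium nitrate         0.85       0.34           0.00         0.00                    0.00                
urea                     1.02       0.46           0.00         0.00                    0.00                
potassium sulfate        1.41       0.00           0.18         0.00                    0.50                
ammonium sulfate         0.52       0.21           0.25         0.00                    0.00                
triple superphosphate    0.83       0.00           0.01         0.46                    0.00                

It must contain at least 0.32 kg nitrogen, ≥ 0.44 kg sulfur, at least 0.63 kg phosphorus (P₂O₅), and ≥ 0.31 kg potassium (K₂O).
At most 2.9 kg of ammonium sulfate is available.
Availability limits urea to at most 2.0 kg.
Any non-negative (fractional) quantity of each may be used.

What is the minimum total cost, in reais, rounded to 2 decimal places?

R$2.79

Treat it as an LP. Let x1 = kg of ammonium nitrate, x2 = kg of urea, x3 = kg of potassium sulfate, x4 = kg of ammonium sulfate, x5 = kg of triple superphosphate.
min 0.85x1 + 1.02x2 + 1.41x3 + 0.52x4 + 0.83x5 s.t.:
  0.34x1 + 0.46x2 + 0.21x4 ≥ 0.32   (nitrogen)
  0.18x3 + 0.25x4 + 0.01x5 ≥ 0.44   (sulfur)
  0.46x5 ≥ 0.63   (phosphorus (P₂O₅))
  0.5x3 ≥ 0.31   (potassium (K₂O))
  x4 ≤ 2.9
  x2 ≤ 2
  x1, x2, x3, x4, x5 ≥ 0.
The minimum-cost mix takes nothing from ammonium nitrate — only urea, potassium sulfate, ammonium sulfate, triple superphosphate. There the nitrogen, sulfur, phosphorus (P₂O₅), potassium (K₂O) constraints are tight.
Solving gives x2 = 0.121, x3 = 0.62, x4 = 1.259, x5 = 1.37.
Total cost: 1.02·0.121 + 1.41·0.62 + 0.52·1.259 + 0.83·1.37 = 2.7894.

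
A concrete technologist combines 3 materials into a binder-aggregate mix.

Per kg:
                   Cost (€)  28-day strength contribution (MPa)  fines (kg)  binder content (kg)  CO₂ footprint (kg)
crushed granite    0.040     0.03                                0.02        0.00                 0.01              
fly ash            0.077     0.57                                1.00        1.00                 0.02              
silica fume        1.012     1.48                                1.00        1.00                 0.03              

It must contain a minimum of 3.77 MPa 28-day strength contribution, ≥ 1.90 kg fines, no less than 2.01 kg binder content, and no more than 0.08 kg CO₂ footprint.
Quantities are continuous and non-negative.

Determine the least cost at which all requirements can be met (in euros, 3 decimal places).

Treat it as an LP. Let x1 = kg of crushed granite, x2 = kg of fly ash, x3 = kg of silica fume.
Minimize 0.04x1 + 0.077x2 + 1.012x3 s.t.:
  0.03x1 + 0.57x2 + 1.48x3 ≥ 3.77   (28-day strength contribution)
  0.02x1 + 1x2 + 1x3 ≥ 1.9   (fines)
  1x2 + 1x3 ≥ 2.01   (binder content)
  0.01x1 + 0.02x2 + 0.03x3 ≤ 0.08   (CO₂ footprint)
  x1, x2, x3 ≥ 0.
At the optimum only fly ash, silica fume are positive (crushed granite = 0). The 28-day strength contribution and CO₂ footprint requirements are met with equality.
That vertex is x2 = 0.424, x3 = 2.384.
Cost = 0.077·0.424 + 1.012·2.384 = 2.44526.

€2.445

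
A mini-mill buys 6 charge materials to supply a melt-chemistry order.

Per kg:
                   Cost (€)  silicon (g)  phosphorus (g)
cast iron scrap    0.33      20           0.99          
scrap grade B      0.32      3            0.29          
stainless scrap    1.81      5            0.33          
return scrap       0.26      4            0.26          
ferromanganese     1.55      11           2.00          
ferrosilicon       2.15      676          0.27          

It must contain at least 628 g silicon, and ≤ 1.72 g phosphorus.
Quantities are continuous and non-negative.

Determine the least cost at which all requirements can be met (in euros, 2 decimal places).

This is a linear program. Let x1 = kg of cast iron scrap, x2 = kg of scrap grade B, x3 = kg of stainless scrap, x4 = kg of return scrap, x5 = kg of ferromanganese, x6 = kg of ferrosilicon.
min 0.33x1 + 0.32x2 + 1.81x3 + 0.26x4 + 1.55x5 + 2.15x6 subject to:
  20x1 + 3x2 + 5x3 + 4x4 + 11x5 + 676x6 ≥ 628   (silicon)
  0.99x1 + 0.29x2 + 0.33x3 + 0.26x4 + 2x5 + 0.27x6 ≤ 1.72   (phosphorus)
  x1, x2, x3, x4, x5, x6 ≥ 0.
The cheapest feasible vertex uses only ferrosilicon; cast iron scrap, scrap grade B, stainless scrap, return scrap, ferromanganese are not used. Binding constraint: silicon.
That vertex is x6 = 0.929.
Total cost: 2.15·0.929 = 1.9974.

€2.00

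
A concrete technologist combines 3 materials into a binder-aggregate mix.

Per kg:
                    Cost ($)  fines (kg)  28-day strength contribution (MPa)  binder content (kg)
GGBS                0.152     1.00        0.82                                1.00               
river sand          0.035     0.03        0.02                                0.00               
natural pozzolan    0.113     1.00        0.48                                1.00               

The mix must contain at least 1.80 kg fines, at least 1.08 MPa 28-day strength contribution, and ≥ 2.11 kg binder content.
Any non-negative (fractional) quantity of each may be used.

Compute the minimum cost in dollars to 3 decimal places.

This is a linear program. Let x1 = kg of GGBS, x2 = kg of river sand, x3 = kg of natural pozzolan.
Minimize 0.152x1 + 0.035x2 + 0.113x3 subject to:
  1x1 + 0.03x2 + 1x3 ≥ 1.8   (fines)
  0.82x1 + 0.02x2 + 0.48x3 ≥ 1.08   (28-day strength contribution)
  1x1 + 1x3 ≥ 2.11   (binder content)
  x1, x2, x3 ≥ 0.
The minimum-cost mix takes nothing from river sand — only GGBS, natural pozzolan. The 28-day strength contribution and binder content requirements are met with equality.
Optimal quantities: GGBS = 0.1976 kg, natural pozzolan = 1.912 kg.
Hence cost = 0.152·0.1976 + 0.113·1.912 = $0.24609.

$0.246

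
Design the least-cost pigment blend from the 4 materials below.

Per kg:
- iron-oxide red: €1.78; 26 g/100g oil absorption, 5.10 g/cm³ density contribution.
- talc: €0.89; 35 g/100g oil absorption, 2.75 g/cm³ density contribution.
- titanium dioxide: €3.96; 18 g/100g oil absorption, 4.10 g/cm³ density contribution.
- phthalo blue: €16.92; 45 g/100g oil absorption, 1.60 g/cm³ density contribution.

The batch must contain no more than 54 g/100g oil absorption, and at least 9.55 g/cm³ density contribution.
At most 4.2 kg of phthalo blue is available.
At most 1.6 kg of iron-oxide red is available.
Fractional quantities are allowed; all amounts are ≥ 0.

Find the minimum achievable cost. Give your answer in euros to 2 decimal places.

€3.71

This is a linear program. Let x1 = kg of iron-oxide red, x2 = kg of talc, x3 = kg of titanium dioxide, x4 = kg of phthalo blue.
Minimize 1.78x1 + 0.89x2 + 3.96x3 + 16.92x4 subject to:
  26x1 + 35x2 + 18x3 + 45x4 ≤ 54   (oil absorption)
  5.1x1 + 2.75x2 + 4.1x3 + 1.6x4 ≥ 9.55   (density contribution)
  x4 ≤ 4.2
  x1 ≤ 1.6
  x1, x2, x3, x4 ≥ 0.
The cheapest feasible vertex uses only iron-oxide red, talc, titanium dioxide; phthalo blue is not used. The oil absorption, density contribution, the iron-oxide red cap requirements are met with equality.
That vertex is x1 = 1.6, x2 = 0.2747, x3 = 0.1548.
Hence cost = 1.78·1.6 + 0.89·0.2747 + 3.96·0.1548 = €3.7055.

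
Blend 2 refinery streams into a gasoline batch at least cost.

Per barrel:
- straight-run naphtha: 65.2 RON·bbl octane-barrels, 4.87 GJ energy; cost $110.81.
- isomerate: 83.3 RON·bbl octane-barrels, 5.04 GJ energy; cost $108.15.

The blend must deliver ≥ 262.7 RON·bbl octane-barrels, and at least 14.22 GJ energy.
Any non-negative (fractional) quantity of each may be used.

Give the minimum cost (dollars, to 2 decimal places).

$341.07

This is a linear program. Let x1 = barrels of straight-run naphtha, x2 = barrels of isomerate.
Minimize 110.81x1 + 108.15x2 subject to:
  65.2x1 + 83.3x2 ≥ 262.7   (octane-barrels)
  4.87x1 + 5.04x2 ≥ 14.22   (energy)
  x1, x2 ≥ 0.
The minimum-cost mix takes nothing from straight-run naphtha — only isomerate. Binding constraint: octane-barrels.
Optimal quantities: isomerate = 3.1537 barrels.
Objective = 108.15·3.1537 = 341.0727.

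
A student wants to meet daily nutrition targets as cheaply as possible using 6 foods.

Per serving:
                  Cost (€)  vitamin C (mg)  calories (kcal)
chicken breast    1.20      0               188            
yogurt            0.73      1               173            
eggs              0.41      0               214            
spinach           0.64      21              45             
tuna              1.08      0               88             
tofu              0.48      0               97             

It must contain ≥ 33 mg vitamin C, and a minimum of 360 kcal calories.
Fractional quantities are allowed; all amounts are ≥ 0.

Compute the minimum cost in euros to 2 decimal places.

€1.56

Let x1 = servings of chicken breast, x2 = servings of yogurt, x3 = servings of eggs, x4 = servings of spinach, x5 = servings of tuna, x6 = servings of tofu.
Minimize 1.2x1 + 0.73x2 + 0.41x3 + 0.64x4 + 1.08x5 + 0.48x6 subject to:
  1x2 + 21x4 ≥ 33   (vitamin C)
  188x1 + 173x2 + 214x3 + 45x4 + 88x5 + 97x6 ≥ 360   (calories)
  x1, x2, x3, x4, x5, x6 ≥ 0.
The minimum-cost mix takes nothing from chicken breast, yogurt, tuna, tofu — only eggs, spinach. Binding constraints: vitamin C and calories.
So eggs = 1.352 servings, spinach = 1.571 servings.
Objective = 0.41·1.352 + 0.64·1.571 = 1.5598.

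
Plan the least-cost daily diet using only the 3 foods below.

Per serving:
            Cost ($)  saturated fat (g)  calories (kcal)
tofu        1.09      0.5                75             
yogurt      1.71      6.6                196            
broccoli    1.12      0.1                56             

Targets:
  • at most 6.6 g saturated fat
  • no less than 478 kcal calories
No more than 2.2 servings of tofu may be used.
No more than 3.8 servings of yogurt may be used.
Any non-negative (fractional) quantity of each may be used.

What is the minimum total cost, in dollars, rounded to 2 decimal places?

Let x1 = servings of tofu, x2 = servings of yogurt, x3 = servings of broccoli.
Minimize 1.09x1 + 1.71x2 + 1.12x3 subject to:
  0.5x1 + 6.6x2 + 0.1x3 ≤ 6.6   (saturated fat)
  75x1 + 196x2 + 56x3 ≥ 478   (calories)
  x1 ≤ 2.2
  x2 ≤ 3.8
  x1, x2, x3 ≥ 0.
All 3 inputs are positive at the optimum. Binding constraints: saturated fat, calories, the tofu cap.
Solving gives x1 = 2.2, x2 = 0.7906, x3 = 2.822.
Cost = 1.09·2.2 + 1.71·0.7906 + 1.12·2.822 = 6.9106.

$6.91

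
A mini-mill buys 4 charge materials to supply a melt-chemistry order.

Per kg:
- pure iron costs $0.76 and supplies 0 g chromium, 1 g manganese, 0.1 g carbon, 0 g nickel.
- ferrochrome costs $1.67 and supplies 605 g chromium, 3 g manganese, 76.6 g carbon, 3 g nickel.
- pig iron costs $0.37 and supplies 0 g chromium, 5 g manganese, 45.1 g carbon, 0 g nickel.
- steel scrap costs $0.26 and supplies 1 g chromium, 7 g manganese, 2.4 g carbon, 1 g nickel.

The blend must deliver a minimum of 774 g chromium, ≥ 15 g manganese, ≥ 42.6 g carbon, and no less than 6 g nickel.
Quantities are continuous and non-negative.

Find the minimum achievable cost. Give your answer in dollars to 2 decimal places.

$2.70

Let x1 = kg of pure iron, x2 = kg of ferrochrome, x3 = kg of pig iron, x4 = kg of steel scrap.
Minimize 0.76x1 + 1.67x2 + 0.37x3 + 0.26x4 with:
  605x2 + 1x4 ≥ 774   (chromium)
  1x1 + 3x2 + 5x3 + 7x4 ≥ 15   (manganese)
  0.1x1 + 76.6x2 + 45.1x3 + 2.4x4 ≥ 42.6   (carbon)
  3x2 + 1x4 ≥ 6   (nickel)
  x1, x2, x3, x4 ≥ 0.
The minimum-cost mix takes nothing from pure iron, pig iron — only ferrochrome, steel scrap. The chromium and nickel requirements are met with equality.
Optimal quantities: ferrochrome = 1.276 kg, steel scrap = 2.173 kg.
Hence cost = 1.67·1.276 + 0.26·2.173 = $2.6959.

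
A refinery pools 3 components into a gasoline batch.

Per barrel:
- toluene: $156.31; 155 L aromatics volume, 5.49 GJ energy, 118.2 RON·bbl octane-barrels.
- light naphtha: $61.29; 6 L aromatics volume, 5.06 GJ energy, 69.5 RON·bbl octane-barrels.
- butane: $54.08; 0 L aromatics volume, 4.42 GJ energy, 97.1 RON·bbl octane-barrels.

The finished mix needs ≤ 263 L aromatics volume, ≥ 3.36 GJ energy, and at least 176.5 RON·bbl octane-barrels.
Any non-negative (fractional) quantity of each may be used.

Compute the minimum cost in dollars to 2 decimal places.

This is a linear program. Let x1 = barrels of toluene, x2 = barrels of light naphtha, x3 = barrels of butane.
min 156.31x1 + 61.29x2 + 54.08x3 s.t.:
  155x1 + 6x2 ≤ 263   (aromatics volume)
  5.49x1 + 5.06x2 + 4.42x3 ≥ 3.36   (energy)
  118.2x1 + 69.5x2 + 97.1x3 ≥ 176.5   (octane-barrels)
  x1, x2, x3 ≥ 0.
The cheapest feasible vertex uses only butane; toluene, light naphtha are not used. There the octane-barrels constraint is tight.
So butane = 1.8177 barrels.
Hence cost = 54.08·1.8177 = $98.3012.

$98.30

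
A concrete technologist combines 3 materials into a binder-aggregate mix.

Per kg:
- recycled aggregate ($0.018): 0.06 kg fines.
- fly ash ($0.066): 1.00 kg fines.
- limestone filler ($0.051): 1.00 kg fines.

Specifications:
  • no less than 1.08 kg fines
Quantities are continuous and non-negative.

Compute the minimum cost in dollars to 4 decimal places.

$0.0551

Treat it as an LP. Let x1 = kg of recycled aggregate, x2 = kg of fly ash, x3 = kg of limestone filler.
min 0.018x1 + 0.066x2 + 0.051x3 s.t.:
  0.06x1 + 1x2 + 1x3 ≥ 1.08   (fines)
  x1, x2, x3 ≥ 0.
At the optimum only limestone filler is positive (recycled aggregate, fly ash = 0). Binding constraint: fines.
Optimal quantities: limestone filler = 1.08 kg.
Cost = 0.051·1.08 = 0.055080.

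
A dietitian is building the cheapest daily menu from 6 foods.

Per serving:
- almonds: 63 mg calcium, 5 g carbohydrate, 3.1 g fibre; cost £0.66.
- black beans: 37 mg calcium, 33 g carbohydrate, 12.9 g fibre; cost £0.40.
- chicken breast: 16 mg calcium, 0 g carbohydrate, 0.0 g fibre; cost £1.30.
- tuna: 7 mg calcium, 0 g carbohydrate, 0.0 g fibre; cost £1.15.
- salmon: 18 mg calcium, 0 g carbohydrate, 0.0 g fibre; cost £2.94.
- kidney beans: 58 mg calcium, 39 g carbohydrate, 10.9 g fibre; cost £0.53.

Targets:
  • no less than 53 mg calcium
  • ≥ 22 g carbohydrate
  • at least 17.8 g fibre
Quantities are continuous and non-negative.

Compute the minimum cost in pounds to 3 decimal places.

Treat it as an LP. Let x1 = servings of almonds, x2 = servings of black beans, x3 = servings of chicken breast, x4 = servings of tuna, x5 = servings of salmon, x6 = servings of kidney beans.
min 0.66x1 + 0.4x2 + 1.3x3 + 1.15x4 + 2.94x5 + 0.53x6 s.t.:
  63x1 + 37x2 + 16x3 + 7x4 + 18x5 + 58x6 ≥ 53   (calcium)
  5x1 + 33x2 + 39x6 ≥ 22   (carbohydrate)
  3.1x1 + 12.9x2 + 10.9x6 ≥ 17.8   (fibre)
  x1, x2, x3, x4, x5, x6 ≥ 0.
The minimum-cost mix takes nothing from almonds, chicken breast, tuna, salmon — only black beans, kidney beans. There the calcium and fibre constraints are tight.
Optimal quantities: black beans = 1.318 servings, kidney beans = 0.07277 servings.
Objective = 0.4·1.318 + 0.53·0.07277 = 0.56577.

£0.566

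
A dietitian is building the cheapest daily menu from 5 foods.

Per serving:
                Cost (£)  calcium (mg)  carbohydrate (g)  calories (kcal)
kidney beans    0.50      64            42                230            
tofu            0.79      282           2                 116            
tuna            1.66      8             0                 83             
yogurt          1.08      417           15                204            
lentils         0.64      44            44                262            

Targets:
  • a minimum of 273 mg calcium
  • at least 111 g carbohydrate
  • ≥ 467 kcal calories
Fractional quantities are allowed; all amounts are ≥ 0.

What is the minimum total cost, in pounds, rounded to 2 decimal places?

£1.56

Let x1 = servings of kidney beans, x2 = servings of tofu, x3 = servings of tuna, x4 = servings of yogurt, x5 = servings of lentils.
Minimise 0.5x1 + 0.79x2 + 1.66x3 + 1.08x4 + 0.64x5 with:
  64x1 + 282x2 + 8x3 + 417x4 + 44x5 ≥ 273   (calcium)
  42x1 + 2x2 + 15x4 + 44x5 ≥ 111   (carbohydrate)
  230x1 + 116x2 + 83x3 + 204x4 + 262x5 ≥ 467   (calories)
  x1, x2, x3, x4, x5 ≥ 0.
The minimum-cost mix takes nothing from tofu, tuna, lentils — only kidney beans, yogurt. The calcium and carbohydrate requirements are met with equality.
That vertex is x1 = 2.549, x4 = 0.2635.
Hence cost = 0.5·2.549 + 1.08·0.2635 = £1.5591.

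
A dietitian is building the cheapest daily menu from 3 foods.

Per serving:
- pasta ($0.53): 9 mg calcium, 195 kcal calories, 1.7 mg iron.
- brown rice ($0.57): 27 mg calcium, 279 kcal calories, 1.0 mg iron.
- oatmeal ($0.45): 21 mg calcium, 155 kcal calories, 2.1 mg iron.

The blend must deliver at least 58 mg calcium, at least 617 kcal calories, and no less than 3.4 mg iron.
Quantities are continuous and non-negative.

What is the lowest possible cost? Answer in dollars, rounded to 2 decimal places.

$1.36

Let x1 = servings of pasta, x2 = servings of brown rice, x3 = servings of oatmeal.
Minimize 0.53x1 + 0.57x2 + 0.45x3 with:
  9x1 + 27x2 + 21x3 ≥ 58   (calcium)
  195x1 + 279x2 + 155x3 ≥ 617   (calories)
  1.7x1 + 1x2 + 2.1x3 ≥ 3.4   (iron)
  x1, x2, x3 ≥ 0.
The minimum-cost mix takes nothing from pasta — only brown rice, oatmeal. Binding constraints: calories and iron.
Solving gives x2 = 1.784, x3 = 0.7696.
Objective = 0.57·1.784 + 0.45·0.7696 = 1.3632.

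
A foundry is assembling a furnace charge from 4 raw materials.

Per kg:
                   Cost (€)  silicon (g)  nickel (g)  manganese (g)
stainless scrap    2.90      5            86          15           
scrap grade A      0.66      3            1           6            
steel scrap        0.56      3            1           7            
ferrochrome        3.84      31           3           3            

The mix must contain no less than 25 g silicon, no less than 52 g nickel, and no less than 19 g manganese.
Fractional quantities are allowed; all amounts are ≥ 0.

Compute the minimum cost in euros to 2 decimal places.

€4.63

Let x1 = kg of stainless scrap, x2 = kg of scrap grade A, x3 = kg of steel scrap, x4 = kg of ferrochrome.
min 2.9x1 + 0.66x2 + 0.56x3 + 3.84x4 subject to:
  5x1 + 3x2 + 3x3 + 31x4 ≥ 25   (silicon)
  86x1 + 1x2 + 1x3 + 3x4 ≥ 52   (nickel)
  15x1 + 6x2 + 7x3 + 3x4 ≥ 19   (manganese)
  x1, x2, x3, x4 ≥ 0.
The cheapest feasible vertex uses only stainless scrap, steel scrap, ferrochrome; scrap grade A is not used. There the silicon, nickel, manganese constraints are tight.
That vertex is x1 = 0.5695, x3 = 1.239, x4 = 0.5947.
Objective = 2.9·0.5695 + 0.56·1.239 + 3.84·0.5947 = 4.6290.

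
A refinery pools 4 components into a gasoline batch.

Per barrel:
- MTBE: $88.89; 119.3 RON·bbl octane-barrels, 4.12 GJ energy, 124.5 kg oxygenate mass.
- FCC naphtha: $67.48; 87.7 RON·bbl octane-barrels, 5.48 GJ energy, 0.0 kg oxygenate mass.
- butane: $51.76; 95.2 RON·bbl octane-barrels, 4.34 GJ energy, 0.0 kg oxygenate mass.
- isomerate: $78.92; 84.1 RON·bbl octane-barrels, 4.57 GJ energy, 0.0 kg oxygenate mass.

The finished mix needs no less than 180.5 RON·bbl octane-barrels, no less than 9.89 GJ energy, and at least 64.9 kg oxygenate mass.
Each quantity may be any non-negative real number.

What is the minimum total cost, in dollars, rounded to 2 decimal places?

Set it up as a linear program. Let x1 = barrels of MTBE, x2 = barrels of FCC naphtha, x3 = barrels of butane, x4 = barrels of isomerate.
Minimise 88.89x1 + 67.48x2 + 51.76x3 + 78.92x4 with:
  119.3x1 + 87.7x2 + 95.2x3 + 84.1x4 ≥ 180.5   (octane-barrels)
  4.12x1 + 5.48x2 + 4.34x3 + 4.57x4 ≥ 9.89   (energy)
  124.5x1 ≥ 64.9   (oxygenate mass)
  x1, x2, x3, x4 ≥ 0.
At the optimum only MTBE, butane are positive (FCC naphtha, isomerate = 0). The energy and oxygenate mass requirements are met with equality.
So MTBE = 0.52129 barrels, butane = 1.7839 barrels.
Hence cost = 88.89·0.52129 + 51.76·1.7839 = $138.6721.

$138.67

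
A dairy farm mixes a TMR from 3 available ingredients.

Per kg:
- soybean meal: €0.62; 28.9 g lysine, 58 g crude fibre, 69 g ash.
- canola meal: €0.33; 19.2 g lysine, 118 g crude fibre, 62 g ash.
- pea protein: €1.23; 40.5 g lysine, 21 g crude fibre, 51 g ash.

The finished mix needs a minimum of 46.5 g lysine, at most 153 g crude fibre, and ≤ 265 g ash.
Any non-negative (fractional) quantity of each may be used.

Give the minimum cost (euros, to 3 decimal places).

Set it up as a linear program. Let x1 = kg of soybean meal, x2 = kg of canola meal, x3 = kg of pea protein.
Minimize 0.62x1 + 0.33x2 + 1.23x3 s.t.:
  28.9x1 + 19.2x2 + 40.5x3 ≥ 46.5   (lysine)
  58x1 + 118x2 + 21x3 ≤ 153   (crude fibre)
  69x1 + 62x2 + 51x3 ≤ 265   (ash)
  x1, x2, x3 ≥ 0.
At the optimum only soybean meal, canola meal are positive (pea protein = 0). The lysine and crude fibre requirements are met with equality.
That vertex is x1 = 1.11, x2 = 0.751.
Objective = 0.62·1.11 + 0.33·0.751 = 0.93603.

€0.936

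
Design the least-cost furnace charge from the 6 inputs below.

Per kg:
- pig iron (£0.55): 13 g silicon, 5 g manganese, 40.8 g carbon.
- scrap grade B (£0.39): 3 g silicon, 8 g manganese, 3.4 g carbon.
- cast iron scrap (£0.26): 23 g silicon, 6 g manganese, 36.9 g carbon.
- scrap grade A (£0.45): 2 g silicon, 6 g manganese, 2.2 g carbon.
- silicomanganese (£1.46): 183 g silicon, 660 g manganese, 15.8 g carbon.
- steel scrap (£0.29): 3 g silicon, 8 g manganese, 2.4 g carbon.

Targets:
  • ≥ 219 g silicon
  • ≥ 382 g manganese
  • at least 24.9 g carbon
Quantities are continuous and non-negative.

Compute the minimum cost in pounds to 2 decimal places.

Treat it as an LP. Let x1 = kg of pig iron, x2 = kg of scrap grade B, x3 = kg of cast iron scrap, x4 = kg of scrap grade A, x5 = kg of silicomanganese, x6 = kg of steel scrap.
Minimise 0.55x1 + 0.39x2 + 0.26x3 + 0.45x4 + 1.46x5 + 0.29x6 with:
  13x1 + 3x2 + 23x3 + 2x4 + 183x5 + 3x6 ≥ 219   (silicon)
  5x1 + 8x2 + 6x3 + 6x4 + 660x5 + 8x6 ≥ 382   (manganese)
  40.8x1 + 3.4x2 + 36.9x3 + 2.2x4 + 15.8x5 + 2.4x6 ≥ 24.9   (carbon)
  x1, x2, x3, x4, x5, x6 ≥ 0.
The optimal basis is {cast iron scrap, silicomanganese}; pig iron, scrap grade B, scrap grade A, steel scrap drop out. Binding constraints: silicon and carbon.
Solving gives x3 = 0.1716, x5 = 1.175.
Objective = 0.26·0.1716 + 1.46·1.175 = 1.7601.

£1.76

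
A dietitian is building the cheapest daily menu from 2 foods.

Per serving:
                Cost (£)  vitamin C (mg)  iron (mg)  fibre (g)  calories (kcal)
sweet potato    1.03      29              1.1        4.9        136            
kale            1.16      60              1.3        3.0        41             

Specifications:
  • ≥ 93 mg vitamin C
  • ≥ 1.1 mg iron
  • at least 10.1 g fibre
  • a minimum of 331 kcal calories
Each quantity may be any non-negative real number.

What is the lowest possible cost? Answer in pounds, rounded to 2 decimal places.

Let x1 = servings of sweet potato, x2 = servings of kale.
min 1.03x1 + 1.16x2 s.t.:
  29x1 + 60x2 ≥ 93   (vitamin C)
  1.1x1 + 1.3x2 ≥ 1.1   (iron)
  4.9x1 + 3x2 ≥ 10.1   (fibre)
  136x1 + 41x2 ≥ 331   (calories)
  x1, x2 ≥ 0.
Both inputs are positive at the optimum. The vitamin C and calories requirements are met with equality.
So sweet potato = 2.302 servings, kale = 0.4374 servings.
Objective = 1.03·2.302 + 1.16·0.4374 = 2.8784.

£2.88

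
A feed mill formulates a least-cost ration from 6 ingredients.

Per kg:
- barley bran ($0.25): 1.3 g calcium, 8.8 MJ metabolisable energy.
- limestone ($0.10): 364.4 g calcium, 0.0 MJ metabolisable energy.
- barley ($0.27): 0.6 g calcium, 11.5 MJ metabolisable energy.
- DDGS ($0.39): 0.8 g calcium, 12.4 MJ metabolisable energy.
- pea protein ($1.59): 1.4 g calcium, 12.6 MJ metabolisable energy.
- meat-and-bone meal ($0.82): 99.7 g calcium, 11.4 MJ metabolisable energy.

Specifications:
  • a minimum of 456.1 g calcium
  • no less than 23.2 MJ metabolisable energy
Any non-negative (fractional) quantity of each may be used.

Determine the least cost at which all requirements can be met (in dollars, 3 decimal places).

$0.670

Let x1 = kg of barley bran, x2 = kg of limestone, x3 = kg of barley, x4 = kg of DDGS, x5 = kg of pea protein, x6 = kg of meat-and-bone meal.
min 0.25x1 + 0.1x2 + 0.27x3 + 0.39x4 + 1.59x5 + 0.82x6 s.t.:
  1.3x1 + 364.4x2 + 0.6x3 + 0.8x4 + 1.4x5 + 99.7x6 ≥ 456.1   (calcium)
  8.8x1 + 11.5x3 + 12.4x4 + 12.6x5 + 11.4x6 ≥ 23.2   (metabolisable energy)
  x1, x2, x3, x4, x5, x6 ≥ 0.
The minimum-cost mix takes nothing from barley bran, DDGS, pea protein, meat-and-bone meal — only limestone, barley. The calcium and metabolisable energy requirements are met with equality.
That vertex is x2 = 1.2483, x3 = 2.0174.
Hence cost = 0.1·1.2483 + 0.27·2.0174 = $0.66953.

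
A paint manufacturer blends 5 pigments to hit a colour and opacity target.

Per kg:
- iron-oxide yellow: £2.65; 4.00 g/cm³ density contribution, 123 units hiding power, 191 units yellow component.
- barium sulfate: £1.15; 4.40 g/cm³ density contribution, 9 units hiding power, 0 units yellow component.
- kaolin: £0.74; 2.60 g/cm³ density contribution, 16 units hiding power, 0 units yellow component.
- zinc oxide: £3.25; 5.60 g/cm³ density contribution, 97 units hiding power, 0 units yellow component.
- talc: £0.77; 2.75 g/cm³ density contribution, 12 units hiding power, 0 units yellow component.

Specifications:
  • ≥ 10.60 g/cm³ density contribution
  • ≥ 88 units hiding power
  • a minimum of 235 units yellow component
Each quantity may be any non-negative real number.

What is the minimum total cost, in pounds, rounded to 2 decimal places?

Treat it as an LP. Let x1 = kg of iron-oxide yellow, x2 = kg of barium sulfate, x3 = kg of kaolin, x4 = kg of zinc oxide, x5 = kg of talc.
Minimize 2.65x1 + 1.15x2 + 0.74x3 + 3.25x4 + 0.77x5 with:
  4x1 + 4.4x2 + 2.6x3 + 5.6x4 + 2.75x5 ≥ 10.6   (density contribution)
  123x1 + 9x2 + 16x3 + 97x4 + 12x5 ≥ 88   (hiding power)
  191x1 ≥ 235   (yellow component)
  x1, x2, x3, x4, x5 ≥ 0.
The optimal basis is {iron-oxide yellow, barium sulfate}; kaolin, zinc oxide, talc drop out. The density contribution and yellow component requirements are met with equality.
So iron-oxide yellow = 1.23 kg, barium sulfate = 1.291 kg.
Objective = 2.65·1.23 + 1.15·1.291 = 4.7442.

£4.74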